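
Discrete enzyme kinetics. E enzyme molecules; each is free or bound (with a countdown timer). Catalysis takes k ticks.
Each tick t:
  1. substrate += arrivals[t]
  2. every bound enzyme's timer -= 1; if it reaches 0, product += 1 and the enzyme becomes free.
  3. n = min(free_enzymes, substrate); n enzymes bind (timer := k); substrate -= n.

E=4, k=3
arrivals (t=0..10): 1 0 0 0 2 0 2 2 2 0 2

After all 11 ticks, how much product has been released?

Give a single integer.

Answer: 7

Derivation:
t=0: arr=1 -> substrate=0 bound=1 product=0
t=1: arr=0 -> substrate=0 bound=1 product=0
t=2: arr=0 -> substrate=0 bound=1 product=0
t=3: arr=0 -> substrate=0 bound=0 product=1
t=4: arr=2 -> substrate=0 bound=2 product=1
t=5: arr=0 -> substrate=0 bound=2 product=1
t=6: arr=2 -> substrate=0 bound=4 product=1
t=7: arr=2 -> substrate=0 bound=4 product=3
t=8: arr=2 -> substrate=2 bound=4 product=3
t=9: arr=0 -> substrate=0 bound=4 product=5
t=10: arr=2 -> substrate=0 bound=4 product=7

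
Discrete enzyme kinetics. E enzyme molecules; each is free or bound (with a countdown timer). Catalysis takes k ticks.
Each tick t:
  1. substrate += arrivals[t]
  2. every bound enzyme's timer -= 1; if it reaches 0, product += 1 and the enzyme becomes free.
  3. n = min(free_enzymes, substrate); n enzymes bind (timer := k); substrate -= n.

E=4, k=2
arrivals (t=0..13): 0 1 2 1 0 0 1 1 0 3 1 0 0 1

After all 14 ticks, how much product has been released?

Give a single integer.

t=0: arr=0 -> substrate=0 bound=0 product=0
t=1: arr=1 -> substrate=0 bound=1 product=0
t=2: arr=2 -> substrate=0 bound=3 product=0
t=3: arr=1 -> substrate=0 bound=3 product=1
t=4: arr=0 -> substrate=0 bound=1 product=3
t=5: arr=0 -> substrate=0 bound=0 product=4
t=6: arr=1 -> substrate=0 bound=1 product=4
t=7: arr=1 -> substrate=0 bound=2 product=4
t=8: arr=0 -> substrate=0 bound=1 product=5
t=9: arr=3 -> substrate=0 bound=3 product=6
t=10: arr=1 -> substrate=0 bound=4 product=6
t=11: arr=0 -> substrate=0 bound=1 product=9
t=12: arr=0 -> substrate=0 bound=0 product=10
t=13: arr=1 -> substrate=0 bound=1 product=10

Answer: 10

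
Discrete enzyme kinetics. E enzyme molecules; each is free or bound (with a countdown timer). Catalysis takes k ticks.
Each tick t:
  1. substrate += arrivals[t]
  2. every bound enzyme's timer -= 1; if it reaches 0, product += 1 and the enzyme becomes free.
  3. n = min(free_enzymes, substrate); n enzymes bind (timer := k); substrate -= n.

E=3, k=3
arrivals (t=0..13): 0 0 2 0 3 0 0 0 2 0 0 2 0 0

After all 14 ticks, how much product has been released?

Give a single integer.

t=0: arr=0 -> substrate=0 bound=0 product=0
t=1: arr=0 -> substrate=0 bound=0 product=0
t=2: arr=2 -> substrate=0 bound=2 product=0
t=3: arr=0 -> substrate=0 bound=2 product=0
t=4: arr=3 -> substrate=2 bound=3 product=0
t=5: arr=0 -> substrate=0 bound=3 product=2
t=6: arr=0 -> substrate=0 bound=3 product=2
t=7: arr=0 -> substrate=0 bound=2 product=3
t=8: arr=2 -> substrate=0 bound=2 product=5
t=9: arr=0 -> substrate=0 bound=2 product=5
t=10: arr=0 -> substrate=0 bound=2 product=5
t=11: arr=2 -> substrate=0 bound=2 product=7
t=12: arr=0 -> substrate=0 bound=2 product=7
t=13: arr=0 -> substrate=0 bound=2 product=7

Answer: 7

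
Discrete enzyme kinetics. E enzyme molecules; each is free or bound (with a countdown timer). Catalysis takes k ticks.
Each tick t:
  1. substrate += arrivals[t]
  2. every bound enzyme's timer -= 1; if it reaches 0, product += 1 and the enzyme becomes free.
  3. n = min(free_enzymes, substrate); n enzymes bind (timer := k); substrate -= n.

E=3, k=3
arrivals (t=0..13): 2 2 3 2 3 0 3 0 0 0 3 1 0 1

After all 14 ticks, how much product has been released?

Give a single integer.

Answer: 12

Derivation:
t=0: arr=2 -> substrate=0 bound=2 product=0
t=1: arr=2 -> substrate=1 bound=3 product=0
t=2: arr=3 -> substrate=4 bound=3 product=0
t=3: arr=2 -> substrate=4 bound=3 product=2
t=4: arr=3 -> substrate=6 bound=3 product=3
t=5: arr=0 -> substrate=6 bound=3 product=3
t=6: arr=3 -> substrate=7 bound=3 product=5
t=7: arr=0 -> substrate=6 bound=3 product=6
t=8: arr=0 -> substrate=6 bound=3 product=6
t=9: arr=0 -> substrate=4 bound=3 product=8
t=10: arr=3 -> substrate=6 bound=3 product=9
t=11: arr=1 -> substrate=7 bound=3 product=9
t=12: arr=0 -> substrate=5 bound=3 product=11
t=13: arr=1 -> substrate=5 bound=3 product=12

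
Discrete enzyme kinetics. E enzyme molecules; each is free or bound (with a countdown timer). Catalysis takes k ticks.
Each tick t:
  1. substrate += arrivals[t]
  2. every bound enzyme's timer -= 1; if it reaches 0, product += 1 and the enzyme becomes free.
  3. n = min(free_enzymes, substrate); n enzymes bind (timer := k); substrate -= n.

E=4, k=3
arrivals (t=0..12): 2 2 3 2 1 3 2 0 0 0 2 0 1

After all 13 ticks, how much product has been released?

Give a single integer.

t=0: arr=2 -> substrate=0 bound=2 product=0
t=1: arr=2 -> substrate=0 bound=4 product=0
t=2: arr=3 -> substrate=3 bound=4 product=0
t=3: arr=2 -> substrate=3 bound=4 product=2
t=4: arr=1 -> substrate=2 bound=4 product=4
t=5: arr=3 -> substrate=5 bound=4 product=4
t=6: arr=2 -> substrate=5 bound=4 product=6
t=7: arr=0 -> substrate=3 bound=4 product=8
t=8: arr=0 -> substrate=3 bound=4 product=8
t=9: arr=0 -> substrate=1 bound=4 product=10
t=10: arr=2 -> substrate=1 bound=4 product=12
t=11: arr=0 -> substrate=1 bound=4 product=12
t=12: arr=1 -> substrate=0 bound=4 product=14

Answer: 14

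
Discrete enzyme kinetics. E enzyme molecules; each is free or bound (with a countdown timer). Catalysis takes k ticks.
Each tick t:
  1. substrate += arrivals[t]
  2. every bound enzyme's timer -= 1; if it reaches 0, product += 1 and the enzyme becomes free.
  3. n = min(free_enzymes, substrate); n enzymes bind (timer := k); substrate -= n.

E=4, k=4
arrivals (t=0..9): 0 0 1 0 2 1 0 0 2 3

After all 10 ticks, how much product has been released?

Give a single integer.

Answer: 4

Derivation:
t=0: arr=0 -> substrate=0 bound=0 product=0
t=1: arr=0 -> substrate=0 bound=0 product=0
t=2: arr=1 -> substrate=0 bound=1 product=0
t=3: arr=0 -> substrate=0 bound=1 product=0
t=4: arr=2 -> substrate=0 bound=3 product=0
t=5: arr=1 -> substrate=0 bound=4 product=0
t=6: arr=0 -> substrate=0 bound=3 product=1
t=7: arr=0 -> substrate=0 bound=3 product=1
t=8: arr=2 -> substrate=0 bound=3 product=3
t=9: arr=3 -> substrate=1 bound=4 product=4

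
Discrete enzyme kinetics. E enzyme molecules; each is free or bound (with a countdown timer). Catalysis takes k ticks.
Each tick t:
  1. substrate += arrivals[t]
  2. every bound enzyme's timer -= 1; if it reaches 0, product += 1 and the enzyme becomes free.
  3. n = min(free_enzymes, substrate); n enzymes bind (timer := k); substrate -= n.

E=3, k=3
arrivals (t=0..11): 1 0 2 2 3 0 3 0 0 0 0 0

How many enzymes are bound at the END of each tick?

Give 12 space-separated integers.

t=0: arr=1 -> substrate=0 bound=1 product=0
t=1: arr=0 -> substrate=0 bound=1 product=0
t=2: arr=2 -> substrate=0 bound=3 product=0
t=3: arr=2 -> substrate=1 bound=3 product=1
t=4: arr=3 -> substrate=4 bound=3 product=1
t=5: arr=0 -> substrate=2 bound=3 product=3
t=6: arr=3 -> substrate=4 bound=3 product=4
t=7: arr=0 -> substrate=4 bound=3 product=4
t=8: arr=0 -> substrate=2 bound=3 product=6
t=9: arr=0 -> substrate=1 bound=3 product=7
t=10: arr=0 -> substrate=1 bound=3 product=7
t=11: arr=0 -> substrate=0 bound=2 product=9

Answer: 1 1 3 3 3 3 3 3 3 3 3 2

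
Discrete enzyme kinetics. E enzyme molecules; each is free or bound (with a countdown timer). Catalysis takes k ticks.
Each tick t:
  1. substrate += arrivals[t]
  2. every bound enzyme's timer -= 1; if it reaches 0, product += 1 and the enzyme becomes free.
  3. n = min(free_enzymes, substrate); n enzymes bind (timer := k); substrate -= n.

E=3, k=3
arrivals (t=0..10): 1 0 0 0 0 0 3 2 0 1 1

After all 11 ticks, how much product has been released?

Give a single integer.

Answer: 4

Derivation:
t=0: arr=1 -> substrate=0 bound=1 product=0
t=1: arr=0 -> substrate=0 bound=1 product=0
t=2: arr=0 -> substrate=0 bound=1 product=0
t=3: arr=0 -> substrate=0 bound=0 product=1
t=4: arr=0 -> substrate=0 bound=0 product=1
t=5: arr=0 -> substrate=0 bound=0 product=1
t=6: arr=3 -> substrate=0 bound=3 product=1
t=7: arr=2 -> substrate=2 bound=3 product=1
t=8: arr=0 -> substrate=2 bound=3 product=1
t=9: arr=1 -> substrate=0 bound=3 product=4
t=10: arr=1 -> substrate=1 bound=3 product=4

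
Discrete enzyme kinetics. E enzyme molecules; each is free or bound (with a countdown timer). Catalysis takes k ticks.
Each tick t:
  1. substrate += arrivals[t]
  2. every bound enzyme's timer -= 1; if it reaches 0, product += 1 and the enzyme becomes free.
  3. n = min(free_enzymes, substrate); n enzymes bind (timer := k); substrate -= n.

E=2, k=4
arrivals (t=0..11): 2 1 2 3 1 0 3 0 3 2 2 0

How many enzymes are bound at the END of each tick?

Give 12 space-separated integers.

t=0: arr=2 -> substrate=0 bound=2 product=0
t=1: arr=1 -> substrate=1 bound=2 product=0
t=2: arr=2 -> substrate=3 bound=2 product=0
t=3: arr=3 -> substrate=6 bound=2 product=0
t=4: arr=1 -> substrate=5 bound=2 product=2
t=5: arr=0 -> substrate=5 bound=2 product=2
t=6: arr=3 -> substrate=8 bound=2 product=2
t=7: arr=0 -> substrate=8 bound=2 product=2
t=8: arr=3 -> substrate=9 bound=2 product=4
t=9: arr=2 -> substrate=11 bound=2 product=4
t=10: arr=2 -> substrate=13 bound=2 product=4
t=11: arr=0 -> substrate=13 bound=2 product=4

Answer: 2 2 2 2 2 2 2 2 2 2 2 2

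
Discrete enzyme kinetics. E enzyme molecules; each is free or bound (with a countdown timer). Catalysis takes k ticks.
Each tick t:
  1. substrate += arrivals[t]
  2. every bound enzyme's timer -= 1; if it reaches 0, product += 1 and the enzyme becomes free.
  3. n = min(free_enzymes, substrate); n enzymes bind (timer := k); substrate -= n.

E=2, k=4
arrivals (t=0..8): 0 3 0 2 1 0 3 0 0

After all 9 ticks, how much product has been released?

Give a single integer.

t=0: arr=0 -> substrate=0 bound=0 product=0
t=1: arr=3 -> substrate=1 bound=2 product=0
t=2: arr=0 -> substrate=1 bound=2 product=0
t=3: arr=2 -> substrate=3 bound=2 product=0
t=4: arr=1 -> substrate=4 bound=2 product=0
t=5: arr=0 -> substrate=2 bound=2 product=2
t=6: arr=3 -> substrate=5 bound=2 product=2
t=7: arr=0 -> substrate=5 bound=2 product=2
t=8: arr=0 -> substrate=5 bound=2 product=2

Answer: 2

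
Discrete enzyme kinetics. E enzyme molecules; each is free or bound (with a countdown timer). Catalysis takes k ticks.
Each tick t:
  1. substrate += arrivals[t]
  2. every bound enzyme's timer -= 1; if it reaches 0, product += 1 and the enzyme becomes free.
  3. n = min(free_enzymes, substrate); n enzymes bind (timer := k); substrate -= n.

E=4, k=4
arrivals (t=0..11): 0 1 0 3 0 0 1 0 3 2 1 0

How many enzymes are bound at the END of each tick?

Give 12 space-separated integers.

t=0: arr=0 -> substrate=0 bound=0 product=0
t=1: arr=1 -> substrate=0 bound=1 product=0
t=2: arr=0 -> substrate=0 bound=1 product=0
t=3: arr=3 -> substrate=0 bound=4 product=0
t=4: arr=0 -> substrate=0 bound=4 product=0
t=5: arr=0 -> substrate=0 bound=3 product=1
t=6: arr=1 -> substrate=0 bound=4 product=1
t=7: arr=0 -> substrate=0 bound=1 product=4
t=8: arr=3 -> substrate=0 bound=4 product=4
t=9: arr=2 -> substrate=2 bound=4 product=4
t=10: arr=1 -> substrate=2 bound=4 product=5
t=11: arr=0 -> substrate=2 bound=4 product=5

Answer: 0 1 1 4 4 3 4 1 4 4 4 4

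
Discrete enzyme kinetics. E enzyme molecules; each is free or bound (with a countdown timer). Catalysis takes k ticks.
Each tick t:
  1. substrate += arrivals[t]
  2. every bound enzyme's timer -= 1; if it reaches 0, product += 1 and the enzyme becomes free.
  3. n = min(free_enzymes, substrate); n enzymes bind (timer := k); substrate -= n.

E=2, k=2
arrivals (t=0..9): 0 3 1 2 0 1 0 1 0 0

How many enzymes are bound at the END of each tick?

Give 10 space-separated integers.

Answer: 0 2 2 2 2 2 2 2 2 0

Derivation:
t=0: arr=0 -> substrate=0 bound=0 product=0
t=1: arr=3 -> substrate=1 bound=2 product=0
t=2: arr=1 -> substrate=2 bound=2 product=0
t=3: arr=2 -> substrate=2 bound=2 product=2
t=4: arr=0 -> substrate=2 bound=2 product=2
t=5: arr=1 -> substrate=1 bound=2 product=4
t=6: arr=0 -> substrate=1 bound=2 product=4
t=7: arr=1 -> substrate=0 bound=2 product=6
t=8: arr=0 -> substrate=0 bound=2 product=6
t=9: arr=0 -> substrate=0 bound=0 product=8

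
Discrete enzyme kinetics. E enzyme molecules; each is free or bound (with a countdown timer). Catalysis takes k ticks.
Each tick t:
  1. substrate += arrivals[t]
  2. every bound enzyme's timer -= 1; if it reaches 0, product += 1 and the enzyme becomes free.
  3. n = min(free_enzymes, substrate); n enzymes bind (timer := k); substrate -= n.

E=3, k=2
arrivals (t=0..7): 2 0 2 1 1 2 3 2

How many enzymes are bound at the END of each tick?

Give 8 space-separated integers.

Answer: 2 2 2 3 2 3 3 3

Derivation:
t=0: arr=2 -> substrate=0 bound=2 product=0
t=1: arr=0 -> substrate=0 bound=2 product=0
t=2: arr=2 -> substrate=0 bound=2 product=2
t=3: arr=1 -> substrate=0 bound=3 product=2
t=4: arr=1 -> substrate=0 bound=2 product=4
t=5: arr=2 -> substrate=0 bound=3 product=5
t=6: arr=3 -> substrate=2 bound=3 product=6
t=7: arr=2 -> substrate=2 bound=3 product=8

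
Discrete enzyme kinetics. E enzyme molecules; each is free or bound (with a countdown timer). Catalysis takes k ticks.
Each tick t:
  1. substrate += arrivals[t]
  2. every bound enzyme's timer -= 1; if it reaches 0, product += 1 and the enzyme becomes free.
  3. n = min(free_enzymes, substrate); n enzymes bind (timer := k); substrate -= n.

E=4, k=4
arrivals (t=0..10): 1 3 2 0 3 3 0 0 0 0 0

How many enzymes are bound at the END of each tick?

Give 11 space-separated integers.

t=0: arr=1 -> substrate=0 bound=1 product=0
t=1: arr=3 -> substrate=0 bound=4 product=0
t=2: arr=2 -> substrate=2 bound=4 product=0
t=3: arr=0 -> substrate=2 bound=4 product=0
t=4: arr=3 -> substrate=4 bound=4 product=1
t=5: arr=3 -> substrate=4 bound=4 product=4
t=6: arr=0 -> substrate=4 bound=4 product=4
t=7: arr=0 -> substrate=4 bound=4 product=4
t=8: arr=0 -> substrate=3 bound=4 product=5
t=9: arr=0 -> substrate=0 bound=4 product=8
t=10: arr=0 -> substrate=0 bound=4 product=8

Answer: 1 4 4 4 4 4 4 4 4 4 4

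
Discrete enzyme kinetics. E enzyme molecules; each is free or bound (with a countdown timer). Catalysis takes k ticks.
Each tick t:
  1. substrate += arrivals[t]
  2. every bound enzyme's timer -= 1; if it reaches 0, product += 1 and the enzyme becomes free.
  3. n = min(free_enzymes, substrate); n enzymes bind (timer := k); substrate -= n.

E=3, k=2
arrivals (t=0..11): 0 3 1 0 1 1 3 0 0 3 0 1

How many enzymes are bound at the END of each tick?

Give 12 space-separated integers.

t=0: arr=0 -> substrate=0 bound=0 product=0
t=1: arr=3 -> substrate=0 bound=3 product=0
t=2: arr=1 -> substrate=1 bound=3 product=0
t=3: arr=0 -> substrate=0 bound=1 product=3
t=4: arr=1 -> substrate=0 bound=2 product=3
t=5: arr=1 -> substrate=0 bound=2 product=4
t=6: arr=3 -> substrate=1 bound=3 product=5
t=7: arr=0 -> substrate=0 bound=3 product=6
t=8: arr=0 -> substrate=0 bound=1 product=8
t=9: arr=3 -> substrate=0 bound=3 product=9
t=10: arr=0 -> substrate=0 bound=3 product=9
t=11: arr=1 -> substrate=0 bound=1 product=12

Answer: 0 3 3 1 2 2 3 3 1 3 3 1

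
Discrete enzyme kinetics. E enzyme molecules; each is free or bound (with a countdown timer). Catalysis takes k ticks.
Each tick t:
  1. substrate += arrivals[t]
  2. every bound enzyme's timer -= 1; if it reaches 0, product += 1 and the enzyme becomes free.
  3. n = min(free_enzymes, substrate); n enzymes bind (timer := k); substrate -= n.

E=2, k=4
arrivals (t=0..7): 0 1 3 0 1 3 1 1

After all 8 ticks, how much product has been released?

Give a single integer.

Answer: 2

Derivation:
t=0: arr=0 -> substrate=0 bound=0 product=0
t=1: arr=1 -> substrate=0 bound=1 product=0
t=2: arr=3 -> substrate=2 bound=2 product=0
t=3: arr=0 -> substrate=2 bound=2 product=0
t=4: arr=1 -> substrate=3 bound=2 product=0
t=5: arr=3 -> substrate=5 bound=2 product=1
t=6: arr=1 -> substrate=5 bound=2 product=2
t=7: arr=1 -> substrate=6 bound=2 product=2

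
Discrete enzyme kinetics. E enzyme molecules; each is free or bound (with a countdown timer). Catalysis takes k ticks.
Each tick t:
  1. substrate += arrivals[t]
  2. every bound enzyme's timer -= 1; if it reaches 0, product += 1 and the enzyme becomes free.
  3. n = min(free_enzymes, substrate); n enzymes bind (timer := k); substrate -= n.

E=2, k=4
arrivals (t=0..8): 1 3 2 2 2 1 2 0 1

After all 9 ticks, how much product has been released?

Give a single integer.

Answer: 3

Derivation:
t=0: arr=1 -> substrate=0 bound=1 product=0
t=1: arr=3 -> substrate=2 bound=2 product=0
t=2: arr=2 -> substrate=4 bound=2 product=0
t=3: arr=2 -> substrate=6 bound=2 product=0
t=4: arr=2 -> substrate=7 bound=2 product=1
t=5: arr=1 -> substrate=7 bound=2 product=2
t=6: arr=2 -> substrate=9 bound=2 product=2
t=7: arr=0 -> substrate=9 bound=2 product=2
t=8: arr=1 -> substrate=9 bound=2 product=3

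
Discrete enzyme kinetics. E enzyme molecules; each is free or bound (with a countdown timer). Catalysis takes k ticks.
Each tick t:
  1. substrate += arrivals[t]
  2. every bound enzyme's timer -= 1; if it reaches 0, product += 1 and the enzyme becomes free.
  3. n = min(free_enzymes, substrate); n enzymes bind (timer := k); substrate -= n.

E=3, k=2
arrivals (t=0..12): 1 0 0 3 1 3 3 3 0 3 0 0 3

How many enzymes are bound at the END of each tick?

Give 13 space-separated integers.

t=0: arr=1 -> substrate=0 bound=1 product=0
t=1: arr=0 -> substrate=0 bound=1 product=0
t=2: arr=0 -> substrate=0 bound=0 product=1
t=3: arr=3 -> substrate=0 bound=3 product=1
t=4: arr=1 -> substrate=1 bound=3 product=1
t=5: arr=3 -> substrate=1 bound=3 product=4
t=6: arr=3 -> substrate=4 bound=3 product=4
t=7: arr=3 -> substrate=4 bound=3 product=7
t=8: arr=0 -> substrate=4 bound=3 product=7
t=9: arr=3 -> substrate=4 bound=3 product=10
t=10: arr=0 -> substrate=4 bound=3 product=10
t=11: arr=0 -> substrate=1 bound=3 product=13
t=12: arr=3 -> substrate=4 bound=3 product=13

Answer: 1 1 0 3 3 3 3 3 3 3 3 3 3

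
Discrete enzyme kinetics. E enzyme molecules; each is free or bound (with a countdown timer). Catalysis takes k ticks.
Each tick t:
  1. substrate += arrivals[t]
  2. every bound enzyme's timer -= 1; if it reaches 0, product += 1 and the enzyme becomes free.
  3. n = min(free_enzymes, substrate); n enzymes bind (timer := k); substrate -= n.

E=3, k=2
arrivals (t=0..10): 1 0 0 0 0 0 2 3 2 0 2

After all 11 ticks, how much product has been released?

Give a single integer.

t=0: arr=1 -> substrate=0 bound=1 product=0
t=1: arr=0 -> substrate=0 bound=1 product=0
t=2: arr=0 -> substrate=0 bound=0 product=1
t=3: arr=0 -> substrate=0 bound=0 product=1
t=4: arr=0 -> substrate=0 bound=0 product=1
t=5: arr=0 -> substrate=0 bound=0 product=1
t=6: arr=2 -> substrate=0 bound=2 product=1
t=7: arr=3 -> substrate=2 bound=3 product=1
t=8: arr=2 -> substrate=2 bound=3 product=3
t=9: arr=0 -> substrate=1 bound=3 product=4
t=10: arr=2 -> substrate=1 bound=3 product=6

Answer: 6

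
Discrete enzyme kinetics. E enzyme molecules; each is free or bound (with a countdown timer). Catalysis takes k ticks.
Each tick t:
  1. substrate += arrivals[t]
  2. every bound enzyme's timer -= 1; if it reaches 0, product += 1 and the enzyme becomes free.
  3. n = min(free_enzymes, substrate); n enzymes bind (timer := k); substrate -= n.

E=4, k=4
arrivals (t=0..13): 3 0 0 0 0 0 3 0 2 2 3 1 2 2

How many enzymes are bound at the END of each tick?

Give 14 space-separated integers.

Answer: 3 3 3 3 0 0 3 3 4 4 4 4 4 4

Derivation:
t=0: arr=3 -> substrate=0 bound=3 product=0
t=1: arr=0 -> substrate=0 bound=3 product=0
t=2: arr=0 -> substrate=0 bound=3 product=0
t=3: arr=0 -> substrate=0 bound=3 product=0
t=4: arr=0 -> substrate=0 bound=0 product=3
t=5: arr=0 -> substrate=0 bound=0 product=3
t=6: arr=3 -> substrate=0 bound=3 product=3
t=7: arr=0 -> substrate=0 bound=3 product=3
t=8: arr=2 -> substrate=1 bound=4 product=3
t=9: arr=2 -> substrate=3 bound=4 product=3
t=10: arr=3 -> substrate=3 bound=4 product=6
t=11: arr=1 -> substrate=4 bound=4 product=6
t=12: arr=2 -> substrate=5 bound=4 product=7
t=13: arr=2 -> substrate=7 bound=4 product=7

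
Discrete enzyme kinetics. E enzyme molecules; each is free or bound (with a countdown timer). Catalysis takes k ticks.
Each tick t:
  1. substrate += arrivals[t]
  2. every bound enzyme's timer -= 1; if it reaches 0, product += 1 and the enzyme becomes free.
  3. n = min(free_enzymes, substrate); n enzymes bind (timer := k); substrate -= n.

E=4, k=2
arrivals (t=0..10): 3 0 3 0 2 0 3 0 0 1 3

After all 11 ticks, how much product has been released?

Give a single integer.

t=0: arr=3 -> substrate=0 bound=3 product=0
t=1: arr=0 -> substrate=0 bound=3 product=0
t=2: arr=3 -> substrate=0 bound=3 product=3
t=3: arr=0 -> substrate=0 bound=3 product=3
t=4: arr=2 -> substrate=0 bound=2 product=6
t=5: arr=0 -> substrate=0 bound=2 product=6
t=6: arr=3 -> substrate=0 bound=3 product=8
t=7: arr=0 -> substrate=0 bound=3 product=8
t=8: arr=0 -> substrate=0 bound=0 product=11
t=9: arr=1 -> substrate=0 bound=1 product=11
t=10: arr=3 -> substrate=0 bound=4 product=11

Answer: 11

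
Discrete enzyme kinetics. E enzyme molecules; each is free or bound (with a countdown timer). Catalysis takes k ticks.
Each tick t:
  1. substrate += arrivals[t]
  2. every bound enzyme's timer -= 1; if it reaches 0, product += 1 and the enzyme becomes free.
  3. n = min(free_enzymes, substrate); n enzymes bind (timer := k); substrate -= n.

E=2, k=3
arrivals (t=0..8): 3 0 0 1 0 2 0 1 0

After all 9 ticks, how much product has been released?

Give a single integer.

Answer: 4

Derivation:
t=0: arr=3 -> substrate=1 bound=2 product=0
t=1: arr=0 -> substrate=1 bound=2 product=0
t=2: arr=0 -> substrate=1 bound=2 product=0
t=3: arr=1 -> substrate=0 bound=2 product=2
t=4: arr=0 -> substrate=0 bound=2 product=2
t=5: arr=2 -> substrate=2 bound=2 product=2
t=6: arr=0 -> substrate=0 bound=2 product=4
t=7: arr=1 -> substrate=1 bound=2 product=4
t=8: arr=0 -> substrate=1 bound=2 product=4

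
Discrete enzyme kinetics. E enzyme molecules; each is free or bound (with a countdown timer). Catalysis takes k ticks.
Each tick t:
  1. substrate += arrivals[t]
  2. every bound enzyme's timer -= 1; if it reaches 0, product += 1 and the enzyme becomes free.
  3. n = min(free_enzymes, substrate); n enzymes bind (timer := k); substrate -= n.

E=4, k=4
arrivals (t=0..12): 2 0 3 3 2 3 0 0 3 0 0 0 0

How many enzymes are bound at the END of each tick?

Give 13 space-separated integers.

t=0: arr=2 -> substrate=0 bound=2 product=0
t=1: arr=0 -> substrate=0 bound=2 product=0
t=2: arr=3 -> substrate=1 bound=4 product=0
t=3: arr=3 -> substrate=4 bound=4 product=0
t=4: arr=2 -> substrate=4 bound=4 product=2
t=5: arr=3 -> substrate=7 bound=4 product=2
t=6: arr=0 -> substrate=5 bound=4 product=4
t=7: arr=0 -> substrate=5 bound=4 product=4
t=8: arr=3 -> substrate=6 bound=4 product=6
t=9: arr=0 -> substrate=6 bound=4 product=6
t=10: arr=0 -> substrate=4 bound=4 product=8
t=11: arr=0 -> substrate=4 bound=4 product=8
t=12: arr=0 -> substrate=2 bound=4 product=10

Answer: 2 2 4 4 4 4 4 4 4 4 4 4 4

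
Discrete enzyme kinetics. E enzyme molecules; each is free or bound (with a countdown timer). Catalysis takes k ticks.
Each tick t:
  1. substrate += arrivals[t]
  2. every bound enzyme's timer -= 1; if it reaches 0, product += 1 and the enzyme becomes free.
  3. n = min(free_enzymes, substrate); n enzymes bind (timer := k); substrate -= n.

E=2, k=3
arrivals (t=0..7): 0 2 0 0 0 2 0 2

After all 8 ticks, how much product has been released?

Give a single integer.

Answer: 2

Derivation:
t=0: arr=0 -> substrate=0 bound=0 product=0
t=1: arr=2 -> substrate=0 bound=2 product=0
t=2: arr=0 -> substrate=0 bound=2 product=0
t=3: arr=0 -> substrate=0 bound=2 product=0
t=4: arr=0 -> substrate=0 bound=0 product=2
t=5: arr=2 -> substrate=0 bound=2 product=2
t=6: arr=0 -> substrate=0 bound=2 product=2
t=7: arr=2 -> substrate=2 bound=2 product=2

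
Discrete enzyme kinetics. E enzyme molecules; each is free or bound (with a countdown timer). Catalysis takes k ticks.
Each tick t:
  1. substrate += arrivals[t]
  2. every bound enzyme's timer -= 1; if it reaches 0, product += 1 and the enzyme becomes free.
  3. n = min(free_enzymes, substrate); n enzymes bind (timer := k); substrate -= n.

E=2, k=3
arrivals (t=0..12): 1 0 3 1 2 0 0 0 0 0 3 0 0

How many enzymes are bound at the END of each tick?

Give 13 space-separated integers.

Answer: 1 1 2 2 2 2 2 2 2 2 2 2 2

Derivation:
t=0: arr=1 -> substrate=0 bound=1 product=0
t=1: arr=0 -> substrate=0 bound=1 product=0
t=2: arr=3 -> substrate=2 bound=2 product=0
t=3: arr=1 -> substrate=2 bound=2 product=1
t=4: arr=2 -> substrate=4 bound=2 product=1
t=5: arr=0 -> substrate=3 bound=2 product=2
t=6: arr=0 -> substrate=2 bound=2 product=3
t=7: arr=0 -> substrate=2 bound=2 product=3
t=8: arr=0 -> substrate=1 bound=2 product=4
t=9: arr=0 -> substrate=0 bound=2 product=5
t=10: arr=3 -> substrate=3 bound=2 product=5
t=11: arr=0 -> substrate=2 bound=2 product=6
t=12: arr=0 -> substrate=1 bound=2 product=7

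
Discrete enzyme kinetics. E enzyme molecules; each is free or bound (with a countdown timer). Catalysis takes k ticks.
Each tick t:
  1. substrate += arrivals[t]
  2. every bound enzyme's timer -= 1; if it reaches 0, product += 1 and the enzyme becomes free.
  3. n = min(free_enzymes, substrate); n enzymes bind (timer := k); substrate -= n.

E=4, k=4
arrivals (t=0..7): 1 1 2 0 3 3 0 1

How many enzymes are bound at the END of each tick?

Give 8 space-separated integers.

t=0: arr=1 -> substrate=0 bound=1 product=0
t=1: arr=1 -> substrate=0 bound=2 product=0
t=2: arr=2 -> substrate=0 bound=4 product=0
t=3: arr=0 -> substrate=0 bound=4 product=0
t=4: arr=3 -> substrate=2 bound=4 product=1
t=5: arr=3 -> substrate=4 bound=4 product=2
t=6: arr=0 -> substrate=2 bound=4 product=4
t=7: arr=1 -> substrate=3 bound=4 product=4

Answer: 1 2 4 4 4 4 4 4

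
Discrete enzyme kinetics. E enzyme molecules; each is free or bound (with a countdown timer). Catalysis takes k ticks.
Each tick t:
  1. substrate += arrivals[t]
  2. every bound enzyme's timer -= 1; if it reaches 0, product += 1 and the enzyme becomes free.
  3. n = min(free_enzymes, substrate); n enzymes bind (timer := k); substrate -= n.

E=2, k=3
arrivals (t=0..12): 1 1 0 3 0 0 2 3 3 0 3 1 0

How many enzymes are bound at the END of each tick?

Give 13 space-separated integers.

Answer: 1 2 2 2 2 2 2 2 2 2 2 2 2

Derivation:
t=0: arr=1 -> substrate=0 bound=1 product=0
t=1: arr=1 -> substrate=0 bound=2 product=0
t=2: arr=0 -> substrate=0 bound=2 product=0
t=3: arr=3 -> substrate=2 bound=2 product=1
t=4: arr=0 -> substrate=1 bound=2 product=2
t=5: arr=0 -> substrate=1 bound=2 product=2
t=6: arr=2 -> substrate=2 bound=2 product=3
t=7: arr=3 -> substrate=4 bound=2 product=4
t=8: arr=3 -> substrate=7 bound=2 product=4
t=9: arr=0 -> substrate=6 bound=2 product=5
t=10: arr=3 -> substrate=8 bound=2 product=6
t=11: arr=1 -> substrate=9 bound=2 product=6
t=12: arr=0 -> substrate=8 bound=2 product=7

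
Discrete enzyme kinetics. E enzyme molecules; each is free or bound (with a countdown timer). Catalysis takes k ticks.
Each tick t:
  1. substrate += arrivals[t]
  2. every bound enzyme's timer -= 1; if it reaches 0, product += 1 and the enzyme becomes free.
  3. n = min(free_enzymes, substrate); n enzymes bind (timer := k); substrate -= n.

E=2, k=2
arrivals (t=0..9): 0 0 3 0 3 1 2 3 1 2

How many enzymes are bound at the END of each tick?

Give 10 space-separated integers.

Answer: 0 0 2 2 2 2 2 2 2 2

Derivation:
t=0: arr=0 -> substrate=0 bound=0 product=0
t=1: arr=0 -> substrate=0 bound=0 product=0
t=2: arr=3 -> substrate=1 bound=2 product=0
t=3: arr=0 -> substrate=1 bound=2 product=0
t=4: arr=3 -> substrate=2 bound=2 product=2
t=5: arr=1 -> substrate=3 bound=2 product=2
t=6: arr=2 -> substrate=3 bound=2 product=4
t=7: arr=3 -> substrate=6 bound=2 product=4
t=8: arr=1 -> substrate=5 bound=2 product=6
t=9: arr=2 -> substrate=7 bound=2 product=6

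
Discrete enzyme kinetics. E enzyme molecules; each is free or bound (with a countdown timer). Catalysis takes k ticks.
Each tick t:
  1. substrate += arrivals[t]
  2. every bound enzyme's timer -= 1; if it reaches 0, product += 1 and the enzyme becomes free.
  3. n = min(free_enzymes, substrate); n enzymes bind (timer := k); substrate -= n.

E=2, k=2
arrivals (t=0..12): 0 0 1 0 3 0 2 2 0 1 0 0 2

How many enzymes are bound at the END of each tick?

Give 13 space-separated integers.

t=0: arr=0 -> substrate=0 bound=0 product=0
t=1: arr=0 -> substrate=0 bound=0 product=0
t=2: arr=1 -> substrate=0 bound=1 product=0
t=3: arr=0 -> substrate=0 bound=1 product=0
t=4: arr=3 -> substrate=1 bound=2 product=1
t=5: arr=0 -> substrate=1 bound=2 product=1
t=6: arr=2 -> substrate=1 bound=2 product=3
t=7: arr=2 -> substrate=3 bound=2 product=3
t=8: arr=0 -> substrate=1 bound=2 product=5
t=9: arr=1 -> substrate=2 bound=2 product=5
t=10: arr=0 -> substrate=0 bound=2 product=7
t=11: arr=0 -> substrate=0 bound=2 product=7
t=12: arr=2 -> substrate=0 bound=2 product=9

Answer: 0 0 1 1 2 2 2 2 2 2 2 2 2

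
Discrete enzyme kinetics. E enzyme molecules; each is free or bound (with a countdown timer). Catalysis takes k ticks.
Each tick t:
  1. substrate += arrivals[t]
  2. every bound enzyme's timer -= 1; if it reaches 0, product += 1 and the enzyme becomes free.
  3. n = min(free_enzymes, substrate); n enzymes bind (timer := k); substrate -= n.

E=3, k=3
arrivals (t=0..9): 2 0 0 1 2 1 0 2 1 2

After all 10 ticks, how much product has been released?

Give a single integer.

t=0: arr=2 -> substrate=0 bound=2 product=0
t=1: arr=0 -> substrate=0 bound=2 product=0
t=2: arr=0 -> substrate=0 bound=2 product=0
t=3: arr=1 -> substrate=0 bound=1 product=2
t=4: arr=2 -> substrate=0 bound=3 product=2
t=5: arr=1 -> substrate=1 bound=3 product=2
t=6: arr=0 -> substrate=0 bound=3 product=3
t=7: arr=2 -> substrate=0 bound=3 product=5
t=8: arr=1 -> substrate=1 bound=3 product=5
t=9: arr=2 -> substrate=2 bound=3 product=6

Answer: 6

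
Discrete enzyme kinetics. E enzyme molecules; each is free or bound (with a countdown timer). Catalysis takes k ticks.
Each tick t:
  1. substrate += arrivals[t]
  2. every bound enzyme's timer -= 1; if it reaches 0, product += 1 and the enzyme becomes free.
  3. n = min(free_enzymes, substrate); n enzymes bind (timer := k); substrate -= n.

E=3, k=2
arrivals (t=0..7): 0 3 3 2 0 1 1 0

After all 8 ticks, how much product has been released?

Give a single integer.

Answer: 9

Derivation:
t=0: arr=0 -> substrate=0 bound=0 product=0
t=1: arr=3 -> substrate=0 bound=3 product=0
t=2: arr=3 -> substrate=3 bound=3 product=0
t=3: arr=2 -> substrate=2 bound=3 product=3
t=4: arr=0 -> substrate=2 bound=3 product=3
t=5: arr=1 -> substrate=0 bound=3 product=6
t=6: arr=1 -> substrate=1 bound=3 product=6
t=7: arr=0 -> substrate=0 bound=1 product=9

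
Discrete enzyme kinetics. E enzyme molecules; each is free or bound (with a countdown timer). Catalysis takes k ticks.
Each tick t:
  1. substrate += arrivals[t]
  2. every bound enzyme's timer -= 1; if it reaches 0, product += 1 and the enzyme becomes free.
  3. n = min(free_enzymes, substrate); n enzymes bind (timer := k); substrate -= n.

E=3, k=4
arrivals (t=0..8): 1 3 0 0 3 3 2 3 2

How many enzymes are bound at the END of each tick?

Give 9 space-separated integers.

t=0: arr=1 -> substrate=0 bound=1 product=0
t=1: arr=3 -> substrate=1 bound=3 product=0
t=2: arr=0 -> substrate=1 bound=3 product=0
t=3: arr=0 -> substrate=1 bound=3 product=0
t=4: arr=3 -> substrate=3 bound=3 product=1
t=5: arr=3 -> substrate=4 bound=3 product=3
t=6: arr=2 -> substrate=6 bound=3 product=3
t=7: arr=3 -> substrate=9 bound=3 product=3
t=8: arr=2 -> substrate=10 bound=3 product=4

Answer: 1 3 3 3 3 3 3 3 3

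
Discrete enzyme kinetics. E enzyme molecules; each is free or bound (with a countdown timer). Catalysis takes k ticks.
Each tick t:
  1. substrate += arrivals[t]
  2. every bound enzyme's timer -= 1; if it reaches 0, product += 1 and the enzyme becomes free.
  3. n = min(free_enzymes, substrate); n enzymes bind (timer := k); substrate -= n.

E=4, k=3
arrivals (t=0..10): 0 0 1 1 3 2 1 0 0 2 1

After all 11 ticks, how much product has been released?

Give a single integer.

t=0: arr=0 -> substrate=0 bound=0 product=0
t=1: arr=0 -> substrate=0 bound=0 product=0
t=2: arr=1 -> substrate=0 bound=1 product=0
t=3: arr=1 -> substrate=0 bound=2 product=0
t=4: arr=3 -> substrate=1 bound=4 product=0
t=5: arr=2 -> substrate=2 bound=4 product=1
t=6: arr=1 -> substrate=2 bound=4 product=2
t=7: arr=0 -> substrate=0 bound=4 product=4
t=8: arr=0 -> substrate=0 bound=3 product=5
t=9: arr=2 -> substrate=0 bound=4 product=6
t=10: arr=1 -> substrate=0 bound=3 product=8

Answer: 8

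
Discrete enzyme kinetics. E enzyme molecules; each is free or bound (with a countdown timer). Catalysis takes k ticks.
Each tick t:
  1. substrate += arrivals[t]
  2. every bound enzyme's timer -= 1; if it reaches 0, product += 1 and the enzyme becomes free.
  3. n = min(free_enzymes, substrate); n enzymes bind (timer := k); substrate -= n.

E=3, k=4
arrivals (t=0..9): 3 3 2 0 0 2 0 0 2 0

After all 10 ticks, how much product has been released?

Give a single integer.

t=0: arr=3 -> substrate=0 bound=3 product=0
t=1: arr=3 -> substrate=3 bound=3 product=0
t=2: arr=2 -> substrate=5 bound=3 product=0
t=3: arr=0 -> substrate=5 bound=3 product=0
t=4: arr=0 -> substrate=2 bound=3 product=3
t=5: arr=2 -> substrate=4 bound=3 product=3
t=6: arr=0 -> substrate=4 bound=3 product=3
t=7: arr=0 -> substrate=4 bound=3 product=3
t=8: arr=2 -> substrate=3 bound=3 product=6
t=9: arr=0 -> substrate=3 bound=3 product=6

Answer: 6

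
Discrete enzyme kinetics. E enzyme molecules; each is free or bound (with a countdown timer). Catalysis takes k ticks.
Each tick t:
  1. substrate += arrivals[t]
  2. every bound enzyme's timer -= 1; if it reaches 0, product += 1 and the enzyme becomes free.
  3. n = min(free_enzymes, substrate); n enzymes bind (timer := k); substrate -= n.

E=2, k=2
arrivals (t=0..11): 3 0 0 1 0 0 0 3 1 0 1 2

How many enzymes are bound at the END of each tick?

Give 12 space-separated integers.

Answer: 2 2 1 2 1 0 0 2 2 2 2 2

Derivation:
t=0: arr=3 -> substrate=1 bound=2 product=0
t=1: arr=0 -> substrate=1 bound=2 product=0
t=2: arr=0 -> substrate=0 bound=1 product=2
t=3: arr=1 -> substrate=0 bound=2 product=2
t=4: arr=0 -> substrate=0 bound=1 product=3
t=5: arr=0 -> substrate=0 bound=0 product=4
t=6: arr=0 -> substrate=0 bound=0 product=4
t=7: arr=3 -> substrate=1 bound=2 product=4
t=8: arr=1 -> substrate=2 bound=2 product=4
t=9: arr=0 -> substrate=0 bound=2 product=6
t=10: arr=1 -> substrate=1 bound=2 product=6
t=11: arr=2 -> substrate=1 bound=2 product=8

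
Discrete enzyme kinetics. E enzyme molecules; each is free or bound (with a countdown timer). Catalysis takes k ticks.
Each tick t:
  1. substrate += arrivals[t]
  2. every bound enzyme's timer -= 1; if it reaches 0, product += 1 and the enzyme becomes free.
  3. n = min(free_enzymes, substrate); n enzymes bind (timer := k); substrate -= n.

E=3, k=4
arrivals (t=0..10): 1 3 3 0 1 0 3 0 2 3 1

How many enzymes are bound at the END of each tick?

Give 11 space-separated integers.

t=0: arr=1 -> substrate=0 bound=1 product=0
t=1: arr=3 -> substrate=1 bound=3 product=0
t=2: arr=3 -> substrate=4 bound=3 product=0
t=3: arr=0 -> substrate=4 bound=3 product=0
t=4: arr=1 -> substrate=4 bound=3 product=1
t=5: arr=0 -> substrate=2 bound=3 product=3
t=6: arr=3 -> substrate=5 bound=3 product=3
t=7: arr=0 -> substrate=5 bound=3 product=3
t=8: arr=2 -> substrate=6 bound=3 product=4
t=9: arr=3 -> substrate=7 bound=3 product=6
t=10: arr=1 -> substrate=8 bound=3 product=6

Answer: 1 3 3 3 3 3 3 3 3 3 3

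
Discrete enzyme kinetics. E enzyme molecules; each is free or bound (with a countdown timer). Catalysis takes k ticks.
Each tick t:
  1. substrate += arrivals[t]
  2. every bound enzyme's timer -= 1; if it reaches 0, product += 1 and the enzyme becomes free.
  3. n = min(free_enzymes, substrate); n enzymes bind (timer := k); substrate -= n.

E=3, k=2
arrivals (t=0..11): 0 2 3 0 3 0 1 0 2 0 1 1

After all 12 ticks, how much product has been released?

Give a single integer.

t=0: arr=0 -> substrate=0 bound=0 product=0
t=1: arr=2 -> substrate=0 bound=2 product=0
t=2: arr=3 -> substrate=2 bound=3 product=0
t=3: arr=0 -> substrate=0 bound=3 product=2
t=4: arr=3 -> substrate=2 bound=3 product=3
t=5: arr=0 -> substrate=0 bound=3 product=5
t=6: arr=1 -> substrate=0 bound=3 product=6
t=7: arr=0 -> substrate=0 bound=1 product=8
t=8: arr=2 -> substrate=0 bound=2 product=9
t=9: arr=0 -> substrate=0 bound=2 product=9
t=10: arr=1 -> substrate=0 bound=1 product=11
t=11: arr=1 -> substrate=0 bound=2 product=11

Answer: 11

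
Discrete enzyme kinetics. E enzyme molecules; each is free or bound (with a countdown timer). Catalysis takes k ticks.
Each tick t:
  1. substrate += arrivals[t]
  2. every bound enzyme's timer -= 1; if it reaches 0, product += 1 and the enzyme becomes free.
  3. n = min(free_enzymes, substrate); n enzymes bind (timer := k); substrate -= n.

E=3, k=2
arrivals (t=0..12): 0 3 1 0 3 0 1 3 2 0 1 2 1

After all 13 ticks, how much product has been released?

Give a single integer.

t=0: arr=0 -> substrate=0 bound=0 product=0
t=1: arr=3 -> substrate=0 bound=3 product=0
t=2: arr=1 -> substrate=1 bound=3 product=0
t=3: arr=0 -> substrate=0 bound=1 product=3
t=4: arr=3 -> substrate=1 bound=3 product=3
t=5: arr=0 -> substrate=0 bound=3 product=4
t=6: arr=1 -> substrate=0 bound=2 product=6
t=7: arr=3 -> substrate=1 bound=3 product=7
t=8: arr=2 -> substrate=2 bound=3 product=8
t=9: arr=0 -> substrate=0 bound=3 product=10
t=10: arr=1 -> substrate=0 bound=3 product=11
t=11: arr=2 -> substrate=0 bound=3 product=13
t=12: arr=1 -> substrate=0 bound=3 product=14

Answer: 14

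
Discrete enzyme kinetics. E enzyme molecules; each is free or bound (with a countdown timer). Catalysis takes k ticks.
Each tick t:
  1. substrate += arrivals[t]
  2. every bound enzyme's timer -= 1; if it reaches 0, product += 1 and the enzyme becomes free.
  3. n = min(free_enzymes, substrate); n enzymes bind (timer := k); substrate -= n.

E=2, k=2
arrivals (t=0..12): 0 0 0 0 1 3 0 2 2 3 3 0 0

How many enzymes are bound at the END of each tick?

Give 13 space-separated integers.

Answer: 0 0 0 0 1 2 2 2 2 2 2 2 2

Derivation:
t=0: arr=0 -> substrate=0 bound=0 product=0
t=1: arr=0 -> substrate=0 bound=0 product=0
t=2: arr=0 -> substrate=0 bound=0 product=0
t=3: arr=0 -> substrate=0 bound=0 product=0
t=4: arr=1 -> substrate=0 bound=1 product=0
t=5: arr=3 -> substrate=2 bound=2 product=0
t=6: arr=0 -> substrate=1 bound=2 product=1
t=7: arr=2 -> substrate=2 bound=2 product=2
t=8: arr=2 -> substrate=3 bound=2 product=3
t=9: arr=3 -> substrate=5 bound=2 product=4
t=10: arr=3 -> substrate=7 bound=2 product=5
t=11: arr=0 -> substrate=6 bound=2 product=6
t=12: arr=0 -> substrate=5 bound=2 product=7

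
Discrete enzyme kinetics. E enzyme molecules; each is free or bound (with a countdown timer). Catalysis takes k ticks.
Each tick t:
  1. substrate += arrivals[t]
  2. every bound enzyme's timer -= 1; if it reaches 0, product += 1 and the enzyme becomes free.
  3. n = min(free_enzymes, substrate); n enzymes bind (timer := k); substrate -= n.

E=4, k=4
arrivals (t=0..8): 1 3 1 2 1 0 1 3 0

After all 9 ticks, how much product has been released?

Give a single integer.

Answer: 5

Derivation:
t=0: arr=1 -> substrate=0 bound=1 product=0
t=1: arr=3 -> substrate=0 bound=4 product=0
t=2: arr=1 -> substrate=1 bound=4 product=0
t=3: arr=2 -> substrate=3 bound=4 product=0
t=4: arr=1 -> substrate=3 bound=4 product=1
t=5: arr=0 -> substrate=0 bound=4 product=4
t=6: arr=1 -> substrate=1 bound=4 product=4
t=7: arr=3 -> substrate=4 bound=4 product=4
t=8: arr=0 -> substrate=3 bound=4 product=5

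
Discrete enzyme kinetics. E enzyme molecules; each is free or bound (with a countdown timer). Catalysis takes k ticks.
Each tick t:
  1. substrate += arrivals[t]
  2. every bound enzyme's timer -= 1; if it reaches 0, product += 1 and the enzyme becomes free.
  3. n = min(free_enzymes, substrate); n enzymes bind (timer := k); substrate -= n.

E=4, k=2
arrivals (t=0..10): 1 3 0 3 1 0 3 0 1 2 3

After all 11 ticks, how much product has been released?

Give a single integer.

t=0: arr=1 -> substrate=0 bound=1 product=0
t=1: arr=3 -> substrate=0 bound=4 product=0
t=2: arr=0 -> substrate=0 bound=3 product=1
t=3: arr=3 -> substrate=0 bound=3 product=4
t=4: arr=1 -> substrate=0 bound=4 product=4
t=5: arr=0 -> substrate=0 bound=1 product=7
t=6: arr=3 -> substrate=0 bound=3 product=8
t=7: arr=0 -> substrate=0 bound=3 product=8
t=8: arr=1 -> substrate=0 bound=1 product=11
t=9: arr=2 -> substrate=0 bound=3 product=11
t=10: arr=3 -> substrate=1 bound=4 product=12

Answer: 12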